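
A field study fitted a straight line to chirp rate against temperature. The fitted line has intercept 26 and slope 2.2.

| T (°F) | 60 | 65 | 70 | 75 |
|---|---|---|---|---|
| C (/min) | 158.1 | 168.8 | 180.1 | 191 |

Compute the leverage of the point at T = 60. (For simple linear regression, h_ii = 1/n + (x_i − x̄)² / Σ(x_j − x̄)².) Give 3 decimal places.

T̄ = (60 + 65 + 70 + 75)/4 = 67.5
Σ(T − T̄)² = 56.25 + 6.25 + 6.25 + 56.25 = 125
h = 1/4 + (-7.5)²/125 = 0.25 + 0.45 = 0.700

h = 0.700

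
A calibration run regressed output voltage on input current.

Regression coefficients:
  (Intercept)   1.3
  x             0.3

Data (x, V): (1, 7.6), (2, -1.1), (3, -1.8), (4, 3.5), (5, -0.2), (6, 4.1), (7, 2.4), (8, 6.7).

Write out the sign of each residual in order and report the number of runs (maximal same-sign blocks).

x=1: ŷ = 1.3 + 0.3·1 = 1.6; r = 7.6 − 1.6 = 6
x=2: ŷ = 1.3 + 0.3·2 = 1.9; r = -1.1 − 1.9 = -3
x=3: ŷ = 1.3 + 0.3·3 = 2.2; r = -1.8 − 2.2 = -4
x=4: ŷ = 1.3 + 0.3·4 = 2.5; r = 3.5 − 2.5 = 1
x=5: ŷ = 1.3 + 0.3·5 = 2.8; r = -0.2 − 2.8 = -3
x=6: ŷ = 1.3 + 0.3·6 = 3.1; r = 4.1 − 3.1 = 1
x=7: ŷ = 1.3 + 0.3·7 = 3.4; r = 2.4 − 3.4 = -1
x=8: ŷ = 1.3 + 0.3·8 = 3.7; r = 6.7 − 3.7 = 3
Signs: + − − + − + − +
Runs: +×1, −×2, +×1, −×1, +×1, −×1, +×1 → 7

7 runs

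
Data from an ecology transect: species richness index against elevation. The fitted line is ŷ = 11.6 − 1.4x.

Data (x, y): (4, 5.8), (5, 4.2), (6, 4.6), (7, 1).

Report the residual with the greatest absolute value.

e = 1.4

x=4: ŷ = 11.6 − 1.4·4 = 6; e = 5.8 − 6 = -0.2
x=5: ŷ = 11.6 − 1.4·5 = 4.6; e = 4.2 − 4.6 = -0.4
x=6: ŷ = 11.6 − 1.4·6 = 3.2; e = 4.6 − 3.2 = 1.4
x=7: ŷ = 11.6 − 1.4·7 = 1.8; e = 1 − 1.8 = -0.8
Largest |e| is 1.4 at x = 6, residual 1.4.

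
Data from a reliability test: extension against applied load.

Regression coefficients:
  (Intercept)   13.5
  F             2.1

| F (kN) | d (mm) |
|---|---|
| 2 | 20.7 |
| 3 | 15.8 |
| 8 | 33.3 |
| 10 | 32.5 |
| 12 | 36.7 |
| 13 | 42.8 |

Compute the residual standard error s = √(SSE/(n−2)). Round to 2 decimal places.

F=2: d̂ = 13.5 + 2.1·2 = 17.7; r = 20.7 − 17.7 = 3
F=3: d̂ = 13.5 + 2.1·3 = 19.8; r = 15.8 − 19.8 = -4
F=8: d̂ = 13.5 + 2.1·8 = 30.3; r = 33.3 − 30.3 = 3
F=10: d̂ = 13.5 + 2.1·10 = 34.5; r = 32.5 − 34.5 = -2
F=12: d̂ = 13.5 + 2.1·12 = 38.7; r = 36.7 − 38.7 = -2
F=13: d̂ = 13.5 + 2.1·13 = 40.8; r = 42.8 − 40.8 = 2
SSE = 9 + 16 + 9 + 4 + 4 + 4 = 46
s = √(46/4) = √11.5 ≈ 3.39

s = 3.39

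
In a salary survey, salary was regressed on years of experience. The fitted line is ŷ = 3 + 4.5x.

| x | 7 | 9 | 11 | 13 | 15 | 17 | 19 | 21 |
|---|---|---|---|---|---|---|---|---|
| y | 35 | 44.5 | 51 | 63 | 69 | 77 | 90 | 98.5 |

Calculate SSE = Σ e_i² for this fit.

SSE = 17.5

x=7: ŷ = 3 + 4.5·7 = 34.5; e = 35 − 34.5 = 0.5
x=9: ŷ = 3 + 4.5·9 = 43.5; e = 44.5 − 43.5 = 1
x=11: ŷ = 3 + 4.5·11 = 52.5; e = 51 − 52.5 = -1.5
x=13: ŷ = 3 + 4.5·13 = 61.5; e = 63 − 61.5 = 1.5
x=15: ŷ = 3 + 4.5·15 = 70.5; e = 69 − 70.5 = -1.5
x=17: ŷ = 3 + 4.5·17 = 79.5; e = 77 − 79.5 = -2.5
x=19: ŷ = 3 + 4.5·19 = 88.5; e = 90 − 88.5 = 1.5
x=21: ŷ = 3 + 4.5·21 = 97.5; e = 98.5 − 97.5 = 1
SSE = 0.25 + 1 + 2.25 + 2.25 + 2.25 + 6.25 + 2.25 + 1 = 17.5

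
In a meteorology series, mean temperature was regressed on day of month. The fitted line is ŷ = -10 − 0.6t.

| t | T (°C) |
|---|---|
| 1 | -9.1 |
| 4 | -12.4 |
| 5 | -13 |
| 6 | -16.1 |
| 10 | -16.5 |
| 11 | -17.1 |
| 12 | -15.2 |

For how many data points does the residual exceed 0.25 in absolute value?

5

t=1: ŷ = -10 − 0.6·1 = -10.6; r = -9.1 − (-10.6) = 1.5
t=4: ŷ = -10 − 0.6·4 = -12.4; r = -12.4 − (-12.4) = 0
t=5: ŷ = -10 − 0.6·5 = -13; r = -13 − (-13) = 0
t=6: ŷ = -10 − 0.6·6 = -13.6; r = -16.1 − (-13.6) = -2.5
t=10: ŷ = -10 − 0.6·10 = -16; r = -16.5 − (-16) = -0.5
t=11: ŷ = -10 − 0.6·11 = -16.6; r = -17.1 − (-16.6) = -0.5
t=12: ŷ = -10 − 0.6·12 = -17.2; r = -15.2 − (-17.2) = 2
|r| > 0.25: t=1 (|r|=1.5), t=6 (|r|=2.5), t=10 (|r|=0.5), t=11 (|r|=0.5), t=12 (|r|=2) → 5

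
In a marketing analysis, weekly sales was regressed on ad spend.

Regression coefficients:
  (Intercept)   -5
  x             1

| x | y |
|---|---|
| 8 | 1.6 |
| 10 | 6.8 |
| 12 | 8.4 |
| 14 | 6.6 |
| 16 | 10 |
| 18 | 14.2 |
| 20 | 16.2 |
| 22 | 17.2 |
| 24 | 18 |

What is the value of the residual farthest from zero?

x=8: ŷ = -5 + 8 = 3; r = 1.6 − 3 = -1.4
x=10: ŷ = -5 + 10 = 5; r = 6.8 − 5 = 1.8
x=12: ŷ = -5 + 12 = 7; r = 8.4 − 7 = 1.4
x=14: ŷ = -5 + 14 = 9; r = 6.6 − 9 = -2.4
x=16: ŷ = -5 + 16 = 11; r = 10 − 11 = -1
x=18: ŷ = -5 + 18 = 13; r = 14.2 − 13 = 1.2
x=20: ŷ = -5 + 20 = 15; r = 16.2 − 15 = 1.2
x=22: ŷ = -5 + 22 = 17; r = 17.2 − 17 = 0.2
x=24: ŷ = -5 + 24 = 19; r = 18 − 19 = -1
Largest |r| is 2.4 at x = 14, residual -2.4.

r = -2.4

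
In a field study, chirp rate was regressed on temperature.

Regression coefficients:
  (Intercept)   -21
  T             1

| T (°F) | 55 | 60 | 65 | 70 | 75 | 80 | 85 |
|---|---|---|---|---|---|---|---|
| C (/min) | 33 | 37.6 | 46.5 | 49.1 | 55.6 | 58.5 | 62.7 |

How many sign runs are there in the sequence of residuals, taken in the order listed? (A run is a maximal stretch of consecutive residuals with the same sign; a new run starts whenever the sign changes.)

T=55: Ĉ = -21 + 55 = 34; r = 33 − 34 = -1
T=60: Ĉ = -21 + 60 = 39; r = 37.6 − 39 = -1.4
T=65: Ĉ = -21 + 65 = 44; r = 46.5 − 44 = 2.5
T=70: Ĉ = -21 + 70 = 49; r = 49.1 − 49 = 0.1
T=75: Ĉ = -21 + 75 = 54; r = 55.6 − 54 = 1.6
T=80: Ĉ = -21 + 80 = 59; r = 58.5 − 59 = -0.5
T=85: Ĉ = -21 + 85 = 64; r = 62.7 − 64 = -1.3
Signs: − − + + + − −
Runs: −×2, +×3, −×2 → 3

3 runs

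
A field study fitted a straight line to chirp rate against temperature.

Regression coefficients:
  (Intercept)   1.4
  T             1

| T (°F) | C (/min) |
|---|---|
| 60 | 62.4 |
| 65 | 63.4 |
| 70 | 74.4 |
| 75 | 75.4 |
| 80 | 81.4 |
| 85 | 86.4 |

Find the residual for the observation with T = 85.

Ĉ = 1.4 + 85 = 86.4
r = 86.4 − 86.4 = 0

r = 0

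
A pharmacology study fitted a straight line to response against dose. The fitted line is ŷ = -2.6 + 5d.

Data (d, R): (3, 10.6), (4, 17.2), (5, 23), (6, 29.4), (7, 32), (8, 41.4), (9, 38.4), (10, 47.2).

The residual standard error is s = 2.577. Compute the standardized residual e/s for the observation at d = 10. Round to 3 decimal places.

ŷ = -2.6 + 5·10 = 47.4
e = 47.2 − 47.4 = -0.2
e/s = -0.2 / 2.577 = -0.078

-0.078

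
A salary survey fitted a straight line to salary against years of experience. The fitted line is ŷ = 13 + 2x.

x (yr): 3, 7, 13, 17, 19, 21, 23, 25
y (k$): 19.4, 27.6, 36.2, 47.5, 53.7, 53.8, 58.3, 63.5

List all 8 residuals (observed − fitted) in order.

x=3: ŷ = 13 + 2·3 = 19; r = 19.4 − 19 = 0.4
x=7: ŷ = 13 + 2·7 = 27; r = 27.6 − 27 = 0.6
x=13: ŷ = 13 + 2·13 = 39; r = 36.2 − 39 = -2.8
x=17: ŷ = 13 + 2·17 = 47; r = 47.5 − 47 = 0.5
x=19: ŷ = 13 + 2·19 = 51; r = 53.7 − 51 = 2.7
x=21: ŷ = 13 + 2·21 = 55; r = 53.8 − 55 = -1.2
x=23: ŷ = 13 + 2·23 = 59; r = 58.3 − 59 = -0.7
x=25: ŷ = 13 + 2·25 = 63; r = 63.5 − 63 = 0.5

0.4, 0.6, -2.8, 0.5, 2.7, -1.2, -0.7, 0.5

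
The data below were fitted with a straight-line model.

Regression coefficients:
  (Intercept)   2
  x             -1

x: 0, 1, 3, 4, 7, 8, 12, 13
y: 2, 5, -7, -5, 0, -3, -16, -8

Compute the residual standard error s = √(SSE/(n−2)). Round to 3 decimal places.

s = 4.830

x=0: ŷ = 2 − 0 = 2; r = 2 − 2 = 0
x=1: ŷ = 2 − 1 = 1; r = 5 − 1 = 4
x=3: ŷ = 2 − 3 = -1; r = -7 − (-1) = -6
x=4: ŷ = 2 − 4 = -2; r = -5 − (-2) = -3
x=7: ŷ = 2 − 7 = -5; r = 0 − (-5) = 5
x=8: ŷ = 2 − 8 = -6; r = -3 − (-6) = 3
x=12: ŷ = 2 − 12 = -10; r = -16 − (-10) = -6
x=13: ŷ = 2 − 13 = -11; r = -8 − (-11) = 3
SSE = 0 + 16 + 36 + 9 + 25 + 9 + 36 + 9 = 140
s = √(140/6) = √23.3333 ≈ 4.830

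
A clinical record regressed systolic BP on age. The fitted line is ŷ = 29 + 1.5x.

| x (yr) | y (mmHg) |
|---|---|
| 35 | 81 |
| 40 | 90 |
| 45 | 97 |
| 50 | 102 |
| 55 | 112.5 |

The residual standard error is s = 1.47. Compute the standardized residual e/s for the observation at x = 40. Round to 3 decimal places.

0.680

ŷ = 29 + 1.5·40 = 89
e = 90 − 89 = 1
e/s = 1 / 1.47 = 0.680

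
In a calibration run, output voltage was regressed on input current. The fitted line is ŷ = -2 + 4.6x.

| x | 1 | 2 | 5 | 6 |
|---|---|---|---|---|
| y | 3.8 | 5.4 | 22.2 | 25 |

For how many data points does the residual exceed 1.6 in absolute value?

x=1: ŷ = -2 + 4.6·1 = 2.6; r = 3.8 − 2.6 = 1.2
x=2: ŷ = -2 + 4.6·2 = 7.2; r = 5.4 − 7.2 = -1.8
x=5: ŷ = -2 + 4.6·5 = 21; r = 22.2 − 21 = 1.2
x=6: ŷ = -2 + 4.6·6 = 25.6; r = 25 − 25.6 = -0.6
|r| > 1.6: x=2 (|r|=1.8) → 1

1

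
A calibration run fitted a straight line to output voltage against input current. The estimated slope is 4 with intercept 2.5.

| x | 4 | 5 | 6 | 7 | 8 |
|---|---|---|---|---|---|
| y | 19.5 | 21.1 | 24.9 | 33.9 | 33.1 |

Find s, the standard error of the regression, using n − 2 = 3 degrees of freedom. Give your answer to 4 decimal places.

x=4: ŷ = 2.5 + 4·4 = 18.5; e = 19.5 − 18.5 = 1
x=5: ŷ = 2.5 + 4·5 = 22.5; e = 21.1 − 22.5 = -1.4
x=6: ŷ = 2.5 + 4·6 = 26.5; e = 24.9 − 26.5 = -1.6
x=7: ŷ = 2.5 + 4·7 = 30.5; e = 33.9 − 30.5 = 3.4
x=8: ŷ = 2.5 + 4·8 = 34.5; e = 33.1 − 34.5 = -1.4
SSE = 1 + 1.96 + 2.56 + 11.56 + 1.96 = 19.04
s = √(19.04/3) = √6.34667 ≈ 2.5193

s = 2.5193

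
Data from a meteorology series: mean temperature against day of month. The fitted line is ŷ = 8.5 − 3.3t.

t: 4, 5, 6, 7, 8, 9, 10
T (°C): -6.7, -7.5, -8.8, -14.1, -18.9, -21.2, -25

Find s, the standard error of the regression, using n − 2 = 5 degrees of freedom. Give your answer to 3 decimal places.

t=4: ŷ = 8.5 − 3.3·4 = -4.7; e = -6.7 − (-4.7) = -2
t=5: ŷ = 8.5 − 3.3·5 = -8; e = -7.5 − (-8) = 0.5
t=6: ŷ = 8.5 − 3.3·6 = -11.3; e = -8.8 − (-11.3) = 2.5
t=7: ŷ = 8.5 − 3.3·7 = -14.6; e = -14.1 − (-14.6) = 0.5
t=8: ŷ = 8.5 − 3.3·8 = -17.9; e = -18.9 − (-17.9) = -1
t=9: ŷ = 8.5 − 3.3·9 = -21.2; e = -21.2 − (-21.2) = 0
t=10: ŷ = 8.5 − 3.3·10 = -24.5; e = -25 − (-24.5) = -0.5
SSE = 4 + 0.25 + 6.25 + 0.25 + 1 + 0 + 0.25 = 12
s = √(12/5) = √2.4 ≈ 1.549

s = 1.549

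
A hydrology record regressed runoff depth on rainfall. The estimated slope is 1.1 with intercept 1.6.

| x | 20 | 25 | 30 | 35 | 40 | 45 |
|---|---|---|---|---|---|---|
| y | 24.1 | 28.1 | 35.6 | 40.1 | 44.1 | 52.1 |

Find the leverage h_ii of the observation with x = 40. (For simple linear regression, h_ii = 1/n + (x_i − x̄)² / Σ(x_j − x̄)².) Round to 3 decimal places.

x̄ = (20 + 25 + 30 + 35 + 40 + 45)/6 = 32.5
Σ(x − x̄)² = 156.25 + 56.25 + 6.25 + 6.25 + 56.25 + 156.25 = 437.5
h = 1/6 + (7.5)²/437.5 = 0.166667 + 0.128571 = 0.295

h = 0.295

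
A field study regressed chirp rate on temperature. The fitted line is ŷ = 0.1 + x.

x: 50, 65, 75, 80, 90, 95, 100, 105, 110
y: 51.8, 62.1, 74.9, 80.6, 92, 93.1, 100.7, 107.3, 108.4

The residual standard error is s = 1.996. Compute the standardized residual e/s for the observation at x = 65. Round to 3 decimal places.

-1.503

ŷ = 0.1 + 65 = 65.1
e = 62.1 − 65.1 = -3
e/s = -3 / 1.996 = -1.503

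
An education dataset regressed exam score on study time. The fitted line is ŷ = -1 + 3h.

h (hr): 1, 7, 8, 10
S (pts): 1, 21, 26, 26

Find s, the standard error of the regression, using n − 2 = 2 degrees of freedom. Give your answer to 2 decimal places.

h=1: ŷ = -1 + 3·1 = 2; e = 1 − 2 = -1
h=7: ŷ = -1 + 3·7 = 20; e = 21 − 20 = 1
h=8: ŷ = -1 + 3·8 = 23; e = 26 − 23 = 3
h=10: ŷ = -1 + 3·10 = 29; e = 26 − 29 = -3
SSE = 1 + 1 + 9 + 9 = 20
s = √(20/2) = √10 ≈ 3.16

s = 3.16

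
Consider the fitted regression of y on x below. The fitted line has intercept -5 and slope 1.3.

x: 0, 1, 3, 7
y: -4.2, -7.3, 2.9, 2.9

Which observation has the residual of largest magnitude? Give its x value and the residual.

x = 3, e = 4

x=0: ŷ = -5 + 1.3·0 = -5; e = -4.2 − (-5) = 0.8
x=1: ŷ = -5 + 1.3·1 = -3.7; e = -7.3 − (-3.7) = -3.6
x=3: ŷ = -5 + 1.3·3 = -1.1; e = 2.9 − (-1.1) = 4
x=7: ŷ = -5 + 1.3·7 = 4.1; e = 2.9 − 4.1 = -1.2
Largest |e| is 4 at x = 3, residual 4.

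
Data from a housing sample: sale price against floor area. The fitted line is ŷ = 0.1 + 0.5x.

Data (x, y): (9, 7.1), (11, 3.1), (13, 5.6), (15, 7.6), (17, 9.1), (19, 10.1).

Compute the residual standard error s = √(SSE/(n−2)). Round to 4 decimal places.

s = 1.8708

x=9: ŷ = 0.1 + 0.5·9 = 4.6; e = 7.1 − 4.6 = 2.5
x=11: ŷ = 0.1 + 0.5·11 = 5.6; e = 3.1 − 5.6 = -2.5
x=13: ŷ = 0.1 + 0.5·13 = 6.6; e = 5.6 − 6.6 = -1
x=15: ŷ = 0.1 + 0.5·15 = 7.6; e = 7.6 − 7.6 = 0
x=17: ŷ = 0.1 + 0.5·17 = 8.6; e = 9.1 − 8.6 = 0.5
x=19: ŷ = 0.1 + 0.5·19 = 9.6; e = 10.1 − 9.6 = 0.5
SSE = 6.25 + 6.25 + 1 + 0 + 0.25 + 0.25 = 14
s = √(14/4) = √3.5 ≈ 1.8708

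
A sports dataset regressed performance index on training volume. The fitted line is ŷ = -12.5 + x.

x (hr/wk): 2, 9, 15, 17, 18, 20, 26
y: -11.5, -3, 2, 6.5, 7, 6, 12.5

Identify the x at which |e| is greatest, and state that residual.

x=2: ŷ = -12.5 + 2 = -10.5; e = -11.5 − (-10.5) = -1
x=9: ŷ = -12.5 + 9 = -3.5; e = -3 − (-3.5) = 0.5
x=15: ŷ = -12.5 + 15 = 2.5; e = 2 − 2.5 = -0.5
x=17: ŷ = -12.5 + 17 = 4.5; e = 6.5 − 4.5 = 2
x=18: ŷ = -12.5 + 18 = 5.5; e = 7 − 5.5 = 1.5
x=20: ŷ = -12.5 + 20 = 7.5; e = 6 − 7.5 = -1.5
x=26: ŷ = -12.5 + 26 = 13.5; e = 12.5 − 13.5 = -1
Largest |e| is 2 at x = 17, residual 2.

x = 17, e = 2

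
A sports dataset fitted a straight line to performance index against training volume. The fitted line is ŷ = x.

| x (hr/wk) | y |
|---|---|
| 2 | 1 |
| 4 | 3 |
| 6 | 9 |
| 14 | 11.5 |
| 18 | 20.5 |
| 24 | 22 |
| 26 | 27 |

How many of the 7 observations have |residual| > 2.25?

3

x=2: ŷ = 2 = 2; e = 1 − 2 = -1
x=4: ŷ = 4 = 4; e = 3 − 4 = -1
x=6: ŷ = 6 = 6; e = 9 − 6 = 3
x=14: ŷ = 14 = 14; e = 11.5 − 14 = -2.5
x=18: ŷ = 18 = 18; e = 20.5 − 18 = 2.5
x=24: ŷ = 24 = 24; e = 22 − 24 = -2
x=26: ŷ = 26 = 26; e = 27 − 26 = 1
|e| > 2.25: x=6 (|e|=3), x=14 (|e|=2.5), x=18 (|e|=2.5) → 3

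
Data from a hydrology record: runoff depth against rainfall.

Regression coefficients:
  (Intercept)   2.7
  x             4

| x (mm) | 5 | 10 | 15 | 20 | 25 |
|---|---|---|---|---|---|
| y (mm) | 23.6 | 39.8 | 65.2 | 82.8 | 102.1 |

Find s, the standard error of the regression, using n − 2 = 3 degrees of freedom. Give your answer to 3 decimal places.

x=5: ŷ = 2.7 + 4·5 = 22.7; e = 23.6 − 22.7 = 0.9
x=10: ŷ = 2.7 + 4·10 = 42.7; e = 39.8 − 42.7 = -2.9
x=15: ŷ = 2.7 + 4·15 = 62.7; e = 65.2 − 62.7 = 2.5
x=20: ŷ = 2.7 + 4·20 = 82.7; e = 82.8 − 82.7 = 0.1
x=25: ŷ = 2.7 + 4·25 = 102.7; e = 102.1 − 102.7 = -0.6
SSE = 0.81 + 8.41 + 6.25 + 0.01 + 0.36 = 15.84
s = √(15.84/3) = √5.28 ≈ 2.298

s = 2.298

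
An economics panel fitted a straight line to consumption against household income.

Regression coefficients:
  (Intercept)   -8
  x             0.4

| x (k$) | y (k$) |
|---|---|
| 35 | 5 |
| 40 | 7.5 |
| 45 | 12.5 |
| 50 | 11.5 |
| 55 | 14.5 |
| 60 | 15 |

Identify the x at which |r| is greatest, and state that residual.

x=35: ŷ = -8 + 0.4·35 = 6; r = 5 − 6 = -1
x=40: ŷ = -8 + 0.4·40 = 8; r = 7.5 − 8 = -0.5
x=45: ŷ = -8 + 0.4·45 = 10; r = 12.5 − 10 = 2.5
x=50: ŷ = -8 + 0.4·50 = 12; r = 11.5 − 12 = -0.5
x=55: ŷ = -8 + 0.4·55 = 14; r = 14.5 − 14 = 0.5
x=60: ŷ = -8 + 0.4·60 = 16; r = 15 − 16 = -1
Largest |r| is 2.5 at x = 45, residual 2.5.

x = 45, r = 2.5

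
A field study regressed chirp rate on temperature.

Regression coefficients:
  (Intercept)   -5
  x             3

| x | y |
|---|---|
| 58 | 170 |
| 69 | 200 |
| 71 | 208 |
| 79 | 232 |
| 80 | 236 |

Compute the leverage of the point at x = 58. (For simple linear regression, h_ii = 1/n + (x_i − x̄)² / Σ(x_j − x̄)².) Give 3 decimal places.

h = 0.766

x̄ = (58 + 69 + 71 + 79 + 80)/5 = 71.4
Σ(x − x̄)² = 179.56 + 5.76 + 0.16 + 57.76 + 73.96 = 317.2
h = 1/5 + (-13.4)²/317.2 = 0.2 + 0.566078 = 0.766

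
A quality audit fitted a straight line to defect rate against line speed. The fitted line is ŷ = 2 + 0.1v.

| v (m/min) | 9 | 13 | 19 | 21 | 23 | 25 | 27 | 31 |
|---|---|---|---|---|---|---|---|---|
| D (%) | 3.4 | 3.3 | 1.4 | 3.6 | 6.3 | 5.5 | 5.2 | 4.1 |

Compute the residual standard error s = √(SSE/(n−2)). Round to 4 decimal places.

s = 1.4720

v=9: ŷ = 2 + 0.1·9 = 2.9; r = 3.4 − 2.9 = 0.5
v=13: ŷ = 2 + 0.1·13 = 3.3; r = 3.3 − 3.3 = 0
v=19: ŷ = 2 + 0.1·19 = 3.9; r = 1.4 − 3.9 = -2.5
v=21: ŷ = 2 + 0.1·21 = 4.1; r = 3.6 − 4.1 = -0.5
v=23: ŷ = 2 + 0.1·23 = 4.3; r = 6.3 − 4.3 = 2
v=25: ŷ = 2 + 0.1·25 = 4.5; r = 5.5 − 4.5 = 1
v=27: ŷ = 2 + 0.1·27 = 4.7; r = 5.2 − 4.7 = 0.5
v=31: ŷ = 2 + 0.1·31 = 5.1; r = 4.1 − 5.1 = -1
SSE = 0.25 + 0 + 6.25 + 0.25 + 4 + 1 + 0.25 + 1 = 13
s = √(13/6) = √2.16667 ≈ 1.4720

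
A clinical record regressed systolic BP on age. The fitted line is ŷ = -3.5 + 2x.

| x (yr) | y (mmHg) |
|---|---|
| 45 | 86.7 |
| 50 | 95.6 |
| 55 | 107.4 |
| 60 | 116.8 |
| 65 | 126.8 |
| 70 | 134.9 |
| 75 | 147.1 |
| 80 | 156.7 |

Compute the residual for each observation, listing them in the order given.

0.2, -0.9, 0.9, 0.3, 0.3, -1.6, 0.6, 0.2

x=45: ŷ = -3.5 + 2·45 = 86.5; r = 86.7 − 86.5 = 0.2
x=50: ŷ = -3.5 + 2·50 = 96.5; r = 95.6 − 96.5 = -0.9
x=55: ŷ = -3.5 + 2·55 = 106.5; r = 107.4 − 106.5 = 0.9
x=60: ŷ = -3.5 + 2·60 = 116.5; r = 116.8 − 116.5 = 0.3
x=65: ŷ = -3.5 + 2·65 = 126.5; r = 126.8 − 126.5 = 0.3
x=70: ŷ = -3.5 + 2·70 = 136.5; r = 134.9 − 136.5 = -1.6
x=75: ŷ = -3.5 + 2·75 = 146.5; r = 147.1 − 146.5 = 0.6
x=80: ŷ = -3.5 + 2·80 = 156.5; r = 156.7 − 156.5 = 0.2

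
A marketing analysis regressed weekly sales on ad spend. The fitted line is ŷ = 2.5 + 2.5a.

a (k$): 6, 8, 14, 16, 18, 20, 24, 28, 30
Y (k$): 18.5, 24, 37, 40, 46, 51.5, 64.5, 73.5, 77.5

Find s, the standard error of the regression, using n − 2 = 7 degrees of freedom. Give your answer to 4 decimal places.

a=6: ŷ = 2.5 + 2.5·6 = 17.5; r = 18.5 − 17.5 = 1
a=8: ŷ = 2.5 + 2.5·8 = 22.5; r = 24 − 22.5 = 1.5
a=14: ŷ = 2.5 + 2.5·14 = 37.5; r = 37 − 37.5 = -0.5
a=16: ŷ = 2.5 + 2.5·16 = 42.5; r = 40 − 42.5 = -2.5
a=18: ŷ = 2.5 + 2.5·18 = 47.5; r = 46 − 47.5 = -1.5
a=20: ŷ = 2.5 + 2.5·20 = 52.5; r = 51.5 − 52.5 = -1
a=24: ŷ = 2.5 + 2.5·24 = 62.5; r = 64.5 − 62.5 = 2
a=28: ŷ = 2.5 + 2.5·28 = 72.5; r = 73.5 − 72.5 = 1
a=30: ŷ = 2.5 + 2.5·30 = 77.5; r = 77.5 − 77.5 = 0
SSE = 1 + 2.25 + 0.25 + 6.25 + 2.25 + 1 + 4 + 1 + 0 = 18
s = √(18/7) = √2.57143 ≈ 1.6036

s = 1.6036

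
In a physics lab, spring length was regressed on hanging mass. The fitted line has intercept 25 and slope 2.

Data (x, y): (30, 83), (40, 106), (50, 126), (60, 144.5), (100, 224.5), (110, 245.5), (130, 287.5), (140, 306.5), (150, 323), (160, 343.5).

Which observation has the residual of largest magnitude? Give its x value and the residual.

x = 130, e = 2.5

x=30: ŷ = 25 + 2·30 = 85; e = 83 − 85 = -2
x=40: ŷ = 25 + 2·40 = 105; e = 106 − 105 = 1
x=50: ŷ = 25 + 2·50 = 125; e = 126 − 125 = 1
x=60: ŷ = 25 + 2·60 = 145; e = 144.5 − 145 = -0.5
x=100: ŷ = 25 + 2·100 = 225; e = 224.5 − 225 = -0.5
x=110: ŷ = 25 + 2·110 = 245; e = 245.5 − 245 = 0.5
x=130: ŷ = 25 + 2·130 = 285; e = 287.5 − 285 = 2.5
x=140: ŷ = 25 + 2·140 = 305; e = 306.5 − 305 = 1.5
x=150: ŷ = 25 + 2·150 = 325; e = 323 − 325 = -2
x=160: ŷ = 25 + 2·160 = 345; e = 343.5 − 345 = -1.5
Largest |e| is 2.5 at x = 130, residual 2.5.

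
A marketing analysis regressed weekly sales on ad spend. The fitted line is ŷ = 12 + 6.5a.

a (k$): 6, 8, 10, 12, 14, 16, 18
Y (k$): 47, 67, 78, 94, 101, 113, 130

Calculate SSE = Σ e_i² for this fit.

a=6: ŷ = 12 + 6.5·6 = 51; e = 47 − 51 = -4
a=8: ŷ = 12 + 6.5·8 = 64; e = 67 − 64 = 3
a=10: ŷ = 12 + 6.5·10 = 77; e = 78 − 77 = 1
a=12: ŷ = 12 + 6.5·12 = 90; e = 94 − 90 = 4
a=14: ŷ = 12 + 6.5·14 = 103; e = 101 − 103 = -2
a=16: ŷ = 12 + 6.5·16 = 116; e = 113 − 116 = -3
a=18: ŷ = 12 + 6.5·18 = 129; e = 130 − 129 = 1
SSE = 16 + 9 + 1 + 16 + 4 + 9 + 1 = 56

SSE = 56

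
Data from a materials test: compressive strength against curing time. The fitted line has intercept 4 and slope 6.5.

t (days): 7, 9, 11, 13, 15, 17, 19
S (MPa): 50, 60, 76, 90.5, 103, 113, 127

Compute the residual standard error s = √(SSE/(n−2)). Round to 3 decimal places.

s = 1.761

t=7: ŷ = 4 + 6.5·7 = 49.5; e = 50 − 49.5 = 0.5
t=9: ŷ = 4 + 6.5·9 = 62.5; e = 60 − 62.5 = -2.5
t=11: ŷ = 4 + 6.5·11 = 75.5; e = 76 − 75.5 = 0.5
t=13: ŷ = 4 + 6.5·13 = 88.5; e = 90.5 − 88.5 = 2
t=15: ŷ = 4 + 6.5·15 = 101.5; e = 103 − 101.5 = 1.5
t=17: ŷ = 4 + 6.5·17 = 114.5; e = 113 − 114.5 = -1.5
t=19: ŷ = 4 + 6.5·19 = 127.5; e = 127 − 127.5 = -0.5
SSE = 0.25 + 6.25 + 0.25 + 4 + 2.25 + 2.25 + 0.25 = 15.5
s = √(15.5/5) = √3.1 ≈ 1.761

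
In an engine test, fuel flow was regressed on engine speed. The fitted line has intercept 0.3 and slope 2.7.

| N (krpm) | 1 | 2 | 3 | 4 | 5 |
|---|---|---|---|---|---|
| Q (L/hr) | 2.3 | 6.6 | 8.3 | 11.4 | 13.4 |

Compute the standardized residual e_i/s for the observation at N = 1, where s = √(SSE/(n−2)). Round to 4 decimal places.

N=1: Q̂ = 0.3 + 2.7·1 = 3; e = 2.3 − 3 = -0.7
N=2: Q̂ = 0.3 + 2.7·2 = 5.7; e = 6.6 − 5.7 = 0.9
N=3: Q̂ = 0.3 + 2.7·3 = 8.4; e = 8.3 − 8.4 = -0.1
N=4: Q̂ = 0.3 + 2.7·4 = 11.1; e = 11.4 − 11.1 = 0.3
N=5: Q̂ = 0.3 + 2.7·5 = 13.8; e = 13.4 − 13.8 = -0.4
SSE = 0.49 + 0.81 + 0.01 + 0.09 + 0.16 = 1.56
s = √(1.56/3) = 0.72111
e/s = -0.7 / 0.72111 = -0.9707

-0.9707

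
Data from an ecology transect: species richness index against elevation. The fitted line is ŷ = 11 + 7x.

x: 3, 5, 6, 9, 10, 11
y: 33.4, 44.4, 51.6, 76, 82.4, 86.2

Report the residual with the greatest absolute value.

x=3: ŷ = 11 + 7·3 = 32; r = 33.4 − 32 = 1.4
x=5: ŷ = 11 + 7·5 = 46; r = 44.4 − 46 = -1.6
x=6: ŷ = 11 + 7·6 = 53; r = 51.6 − 53 = -1.4
x=9: ŷ = 11 + 7·9 = 74; r = 76 − 74 = 2
x=10: ŷ = 11 + 7·10 = 81; r = 82.4 − 81 = 1.4
x=11: ŷ = 11 + 7·11 = 88; r = 86.2 − 88 = -1.8
Largest |r| is 2 at x = 9, residual 2.

r = 2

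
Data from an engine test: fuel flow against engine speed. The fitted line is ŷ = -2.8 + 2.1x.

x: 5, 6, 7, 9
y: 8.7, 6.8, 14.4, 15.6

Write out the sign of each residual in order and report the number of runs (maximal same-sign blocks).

x=5: ŷ = -2.8 + 2.1·5 = 7.7; e = 8.7 − 7.7 = 1
x=6: ŷ = -2.8 + 2.1·6 = 9.8; e = 6.8 − 9.8 = -3
x=7: ŷ = -2.8 + 2.1·7 = 11.9; e = 14.4 − 11.9 = 2.5
x=9: ŷ = -2.8 + 2.1·9 = 16.1; e = 15.6 − 16.1 = -0.5
Signs: + − + −
Runs: +×1, −×1, +×1, −×1 → 4

4 runs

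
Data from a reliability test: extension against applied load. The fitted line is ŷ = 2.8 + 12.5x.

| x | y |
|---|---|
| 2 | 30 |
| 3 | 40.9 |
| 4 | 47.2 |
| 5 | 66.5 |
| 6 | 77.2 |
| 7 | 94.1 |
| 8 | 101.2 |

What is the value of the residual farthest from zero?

r = -5.6

x=2: ŷ = 2.8 + 12.5·2 = 27.8; r = 30 − 27.8 = 2.2
x=3: ŷ = 2.8 + 12.5·3 = 40.3; r = 40.9 − 40.3 = 0.6
x=4: ŷ = 2.8 + 12.5·4 = 52.8; r = 47.2 − 52.8 = -5.6
x=5: ŷ = 2.8 + 12.5·5 = 65.3; r = 66.5 − 65.3 = 1.2
x=6: ŷ = 2.8 + 12.5·6 = 77.8; r = 77.2 − 77.8 = -0.6
x=7: ŷ = 2.8 + 12.5·7 = 90.3; r = 94.1 − 90.3 = 3.8
x=8: ŷ = 2.8 + 12.5·8 = 102.8; r = 101.2 − 102.8 = -1.6
Largest |r| is 5.6 at x = 4, residual -5.6.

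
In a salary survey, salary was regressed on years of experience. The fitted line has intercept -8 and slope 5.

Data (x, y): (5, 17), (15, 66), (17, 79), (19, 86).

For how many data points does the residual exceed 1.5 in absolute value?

1

x=5: ŷ = -8 + 5·5 = 17; e = 17 − 17 = 0
x=15: ŷ = -8 + 5·15 = 67; e = 66 − 67 = -1
x=17: ŷ = -8 + 5·17 = 77; e = 79 − 77 = 2
x=19: ŷ = -8 + 5·19 = 87; e = 86 − 87 = -1
|e| > 1.5: x=17 (|e|=2) → 1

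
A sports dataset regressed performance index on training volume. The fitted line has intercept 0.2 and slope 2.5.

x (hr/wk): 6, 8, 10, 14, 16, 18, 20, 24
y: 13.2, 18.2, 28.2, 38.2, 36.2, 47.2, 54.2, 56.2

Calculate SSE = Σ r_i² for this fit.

x=6: ŷ = 0.2 + 2.5·6 = 15.2; r = 13.2 − 15.2 = -2
x=8: ŷ = 0.2 + 2.5·8 = 20.2; r = 18.2 − 20.2 = -2
x=10: ŷ = 0.2 + 2.5·10 = 25.2; r = 28.2 − 25.2 = 3
x=14: ŷ = 0.2 + 2.5·14 = 35.2; r = 38.2 − 35.2 = 3
x=16: ŷ = 0.2 + 2.5·16 = 40.2; r = 36.2 − 40.2 = -4
x=18: ŷ = 0.2 + 2.5·18 = 45.2; r = 47.2 − 45.2 = 2
x=20: ŷ = 0.2 + 2.5·20 = 50.2; r = 54.2 − 50.2 = 4
x=24: ŷ = 0.2 + 2.5·24 = 60.2; r = 56.2 − 60.2 = -4
SSE = 4 + 4 + 9 + 9 + 16 + 4 + 16 + 16 = 78

SSE = 78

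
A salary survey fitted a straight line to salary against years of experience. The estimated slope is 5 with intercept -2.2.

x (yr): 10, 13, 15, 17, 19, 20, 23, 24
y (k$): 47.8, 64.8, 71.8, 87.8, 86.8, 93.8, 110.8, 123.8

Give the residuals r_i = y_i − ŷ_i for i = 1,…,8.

x=10: ŷ = -2.2 + 5·10 = 47.8; r = 47.8 − 47.8 = 0
x=13: ŷ = -2.2 + 5·13 = 62.8; r = 64.8 − 62.8 = 2
x=15: ŷ = -2.2 + 5·15 = 72.8; r = 71.8 − 72.8 = -1
x=17: ŷ = -2.2 + 5·17 = 82.8; r = 87.8 − 82.8 = 5
x=19: ŷ = -2.2 + 5·19 = 92.8; r = 86.8 − 92.8 = -6
x=20: ŷ = -2.2 + 5·20 = 97.8; r = 93.8 − 97.8 = -4
x=23: ŷ = -2.2 + 5·23 = 112.8; r = 110.8 − 112.8 = -2
x=24: ŷ = -2.2 + 5·24 = 117.8; r = 123.8 − 117.8 = 6

0, 2, -1, 5, -6, -4, -2, 6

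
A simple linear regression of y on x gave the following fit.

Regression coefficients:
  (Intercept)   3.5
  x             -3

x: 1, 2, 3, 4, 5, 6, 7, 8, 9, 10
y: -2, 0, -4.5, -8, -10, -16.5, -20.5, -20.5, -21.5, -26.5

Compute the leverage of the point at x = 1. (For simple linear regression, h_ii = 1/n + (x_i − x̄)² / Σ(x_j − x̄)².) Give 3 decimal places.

h = 0.345

x̄ = (1 + 2 + 3 + 4 + 5 + 6 + 7 + 8 + 9 + 10)/10 = 5.5
Σ(x − x̄)² = 20.25 + 12.25 + 6.25 + 2.25 + 0.25 + 0.25 + 2.25 + 6.25 + 12.25 + 20.25 = 82.5
h = 1/10 + (-4.5)²/82.5 = 0.1 + 0.245455 = 0.345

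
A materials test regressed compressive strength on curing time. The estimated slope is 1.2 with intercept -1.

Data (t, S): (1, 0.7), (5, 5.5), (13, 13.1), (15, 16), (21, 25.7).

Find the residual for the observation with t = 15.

e = -1

ŷ = -1 + 1.2·15 = 17
e = 16 − 17 = -1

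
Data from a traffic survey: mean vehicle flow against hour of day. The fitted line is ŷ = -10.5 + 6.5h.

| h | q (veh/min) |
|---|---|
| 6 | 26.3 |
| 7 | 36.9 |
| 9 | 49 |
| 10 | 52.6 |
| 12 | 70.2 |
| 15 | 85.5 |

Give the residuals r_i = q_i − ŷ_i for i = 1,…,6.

h=6: ŷ = -10.5 + 6.5·6 = 28.5; r = 26.3 − 28.5 = -2.2
h=7: ŷ = -10.5 + 6.5·7 = 35; r = 36.9 − 35 = 1.9
h=9: ŷ = -10.5 + 6.5·9 = 48; r = 49 − 48 = 1
h=10: ŷ = -10.5 + 6.5·10 = 54.5; r = 52.6 − 54.5 = -1.9
h=12: ŷ = -10.5 + 6.5·12 = 67.5; r = 70.2 − 67.5 = 2.7
h=15: ŷ = -10.5 + 6.5·15 = 87; r = 85.5 − 87 = -1.5

-2.2, 1.9, 1, -1.9, 2.7, -1.5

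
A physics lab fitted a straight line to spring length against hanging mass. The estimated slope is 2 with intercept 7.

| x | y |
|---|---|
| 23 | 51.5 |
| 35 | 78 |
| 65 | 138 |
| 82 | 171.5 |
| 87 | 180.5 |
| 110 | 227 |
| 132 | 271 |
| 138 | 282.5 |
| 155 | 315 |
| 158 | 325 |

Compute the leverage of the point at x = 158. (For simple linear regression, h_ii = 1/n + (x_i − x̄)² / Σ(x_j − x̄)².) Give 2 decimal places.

h = 0.27

x̄ = (23 + 35 + 65 + 82 + 87 + 110 + 132 + 138 + 155 + 158)/10 = 98.5
Σ(x − x̄)² = 5700.25 + 4032.25 + 1122.25 + 272.25 + 132.25 + 132.25 + 1122.25 + 1560.25 + 3192.25 + 3540.25 = 20806.5
h = 1/10 + (59.5)²/20806.5 = 0.1 + 0.170151 = 0.27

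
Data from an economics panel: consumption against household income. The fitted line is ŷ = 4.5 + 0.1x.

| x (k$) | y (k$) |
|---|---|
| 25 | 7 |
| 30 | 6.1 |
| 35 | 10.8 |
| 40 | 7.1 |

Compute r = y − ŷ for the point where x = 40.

r = -1.4

ŷ = 4.5 + 0.1·40 = 8.5
r = 7.1 − 8.5 = -1.4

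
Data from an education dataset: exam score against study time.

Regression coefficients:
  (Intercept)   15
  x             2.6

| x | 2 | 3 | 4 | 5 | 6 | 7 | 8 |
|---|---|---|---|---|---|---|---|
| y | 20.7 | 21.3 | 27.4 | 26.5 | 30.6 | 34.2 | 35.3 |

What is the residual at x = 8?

ŷ = 15 + 2.6·8 = 35.8
e = 35.3 − 35.8 = -0.5

e = -0.5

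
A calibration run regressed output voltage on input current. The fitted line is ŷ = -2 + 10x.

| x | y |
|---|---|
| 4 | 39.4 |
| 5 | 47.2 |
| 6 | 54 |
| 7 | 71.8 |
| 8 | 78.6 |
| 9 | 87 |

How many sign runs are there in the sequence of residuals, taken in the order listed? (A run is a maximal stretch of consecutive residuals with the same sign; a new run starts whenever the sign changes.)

x=4: ŷ = -2 + 10·4 = 38; e = 39.4 − 38 = 1.4
x=5: ŷ = -2 + 10·5 = 48; e = 47.2 − 48 = -0.8
x=6: ŷ = -2 + 10·6 = 58; e = 54 − 58 = -4
x=7: ŷ = -2 + 10·7 = 68; e = 71.8 − 68 = 3.8
x=8: ŷ = -2 + 10·8 = 78; e = 78.6 − 78 = 0.6
x=9: ŷ = -2 + 10·9 = 88; e = 87 − 88 = -1
Signs: + − − + + −
Runs: +×1, −×2, +×2, −×1 → 4

4 runs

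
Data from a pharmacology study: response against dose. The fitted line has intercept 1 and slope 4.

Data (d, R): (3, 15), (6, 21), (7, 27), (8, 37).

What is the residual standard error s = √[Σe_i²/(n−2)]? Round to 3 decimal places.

d=3: R̂ = 1 + 4·3 = 13; e = 15 − 13 = 2
d=6: R̂ = 1 + 4·6 = 25; e = 21 − 25 = -4
d=7: R̂ = 1 + 4·7 = 29; e = 27 − 29 = -2
d=8: R̂ = 1 + 4·8 = 33; e = 37 − 33 = 4
SSE = 4 + 16 + 4 + 16 = 40
s = √(40/2) = √20 ≈ 4.472

s = 4.472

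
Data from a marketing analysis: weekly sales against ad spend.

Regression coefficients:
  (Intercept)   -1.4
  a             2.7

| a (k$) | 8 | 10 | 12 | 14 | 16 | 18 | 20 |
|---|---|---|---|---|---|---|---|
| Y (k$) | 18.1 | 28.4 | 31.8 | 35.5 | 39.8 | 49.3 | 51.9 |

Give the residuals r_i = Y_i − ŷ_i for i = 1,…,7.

-2.1, 2.8, 0.8, -0.9, -2, 2.1, -0.7

a=8: ŷ = -1.4 + 2.7·8 = 20.2; r = 18.1 − 20.2 = -2.1
a=10: ŷ = -1.4 + 2.7·10 = 25.6; r = 28.4 − 25.6 = 2.8
a=12: ŷ = -1.4 + 2.7·12 = 31; r = 31.8 − 31 = 0.8
a=14: ŷ = -1.4 + 2.7·14 = 36.4; r = 35.5 − 36.4 = -0.9
a=16: ŷ = -1.4 + 2.7·16 = 41.8; r = 39.8 − 41.8 = -2
a=18: ŷ = -1.4 + 2.7·18 = 47.2; r = 49.3 − 47.2 = 2.1
a=20: ŷ = -1.4 + 2.7·20 = 52.6; r = 51.9 − 52.6 = -0.7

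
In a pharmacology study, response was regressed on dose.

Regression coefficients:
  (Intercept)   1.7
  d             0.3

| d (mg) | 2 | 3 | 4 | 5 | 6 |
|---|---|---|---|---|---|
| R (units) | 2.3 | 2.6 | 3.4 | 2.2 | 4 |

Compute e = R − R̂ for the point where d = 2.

e = 0

R̂ = 1.7 + 0.3·2 = 2.3
e = 2.3 − 2.3 = 0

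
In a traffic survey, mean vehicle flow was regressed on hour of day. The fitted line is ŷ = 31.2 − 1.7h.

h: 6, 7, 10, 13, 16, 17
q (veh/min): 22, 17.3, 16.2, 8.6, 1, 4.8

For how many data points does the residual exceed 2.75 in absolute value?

1

h=6: ŷ = 31.2 − 1.7·6 = 21; r = 22 − 21 = 1
h=7: ŷ = 31.2 − 1.7·7 = 19.3; r = 17.3 − 19.3 = -2
h=10: ŷ = 31.2 − 1.7·10 = 14.2; r = 16.2 − 14.2 = 2
h=13: ŷ = 31.2 − 1.7·13 = 9.1; r = 8.6 − 9.1 = -0.5
h=16: ŷ = 31.2 − 1.7·16 = 4; r = 1 − 4 = -3
h=17: ŷ = 31.2 − 1.7·17 = 2.3; r = 4.8 − 2.3 = 2.5
|r| > 2.75: h=16 (|r|=3) → 1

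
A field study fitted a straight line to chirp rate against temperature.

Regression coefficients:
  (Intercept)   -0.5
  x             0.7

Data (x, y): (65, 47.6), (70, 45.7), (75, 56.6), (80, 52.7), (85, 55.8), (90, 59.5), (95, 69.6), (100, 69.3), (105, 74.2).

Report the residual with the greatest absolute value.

x=65: ŷ = -0.5 + 0.7·65 = 45; e = 47.6 − 45 = 2.6
x=70: ŷ = -0.5 + 0.7·70 = 48.5; e = 45.7 − 48.5 = -2.8
x=75: ŷ = -0.5 + 0.7·75 = 52; e = 56.6 − 52 = 4.6
x=80: ŷ = -0.5 + 0.7·80 = 55.5; e = 52.7 − 55.5 = -2.8
x=85: ŷ = -0.5 + 0.7·85 = 59; e = 55.8 − 59 = -3.2
x=90: ŷ = -0.5 + 0.7·90 = 62.5; e = 59.5 − 62.5 = -3
x=95: ŷ = -0.5 + 0.7·95 = 66; e = 69.6 − 66 = 3.6
x=100: ŷ = -0.5 + 0.7·100 = 69.5; e = 69.3 − 69.5 = -0.2
x=105: ŷ = -0.5 + 0.7·105 = 73; e = 74.2 − 73 = 1.2
Largest |e| is 4.6 at x = 75, residual 4.6.

e = 4.6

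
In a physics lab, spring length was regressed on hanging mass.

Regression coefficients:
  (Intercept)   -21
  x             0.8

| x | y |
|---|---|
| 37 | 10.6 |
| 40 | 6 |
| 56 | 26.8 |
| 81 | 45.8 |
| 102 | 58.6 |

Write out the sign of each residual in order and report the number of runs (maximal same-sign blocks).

4 runs

x=37: ŷ = -21 + 0.8·37 = 8.6; r = 10.6 − 8.6 = 2
x=40: ŷ = -21 + 0.8·40 = 11; r = 6 − 11 = -5
x=56: ŷ = -21 + 0.8·56 = 23.8; r = 26.8 − 23.8 = 3
x=81: ŷ = -21 + 0.8·81 = 43.8; r = 45.8 − 43.8 = 2
x=102: ŷ = -21 + 0.8·102 = 60.6; r = 58.6 − 60.6 = -2
Signs: + − + + −
Runs: +×1, −×1, +×2, −×1 → 4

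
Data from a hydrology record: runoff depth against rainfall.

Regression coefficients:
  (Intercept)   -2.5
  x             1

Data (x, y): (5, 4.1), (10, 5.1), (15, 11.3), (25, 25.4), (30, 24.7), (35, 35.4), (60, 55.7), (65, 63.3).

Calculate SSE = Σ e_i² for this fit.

SSE = 38.3

x=5: ŷ = -2.5 + 5 = 2.5; e = 4.1 − 2.5 = 1.6
x=10: ŷ = -2.5 + 10 = 7.5; e = 5.1 − 7.5 = -2.4
x=15: ŷ = -2.5 + 15 = 12.5; e = 11.3 − 12.5 = -1.2
x=25: ŷ = -2.5 + 25 = 22.5; e = 25.4 − 22.5 = 2.9
x=30: ŷ = -2.5 + 30 = 27.5; e = 24.7 − 27.5 = -2.8
x=35: ŷ = -2.5 + 35 = 32.5; e = 35.4 − 32.5 = 2.9
x=60: ŷ = -2.5 + 60 = 57.5; e = 55.7 − 57.5 = -1.8
x=65: ŷ = -2.5 + 65 = 62.5; e = 63.3 − 62.5 = 0.8
SSE = 2.56 + 5.76 + 1.44 + 8.41 + 7.84 + 8.41 + 3.24 + 0.64 = 38.3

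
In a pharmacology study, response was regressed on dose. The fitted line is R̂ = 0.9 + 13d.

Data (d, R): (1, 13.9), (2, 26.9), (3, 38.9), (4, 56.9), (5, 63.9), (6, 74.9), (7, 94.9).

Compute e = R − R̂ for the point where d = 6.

R̂ = 0.9 + 13·6 = 78.9
e = 74.9 − 78.9 = -4

e = -4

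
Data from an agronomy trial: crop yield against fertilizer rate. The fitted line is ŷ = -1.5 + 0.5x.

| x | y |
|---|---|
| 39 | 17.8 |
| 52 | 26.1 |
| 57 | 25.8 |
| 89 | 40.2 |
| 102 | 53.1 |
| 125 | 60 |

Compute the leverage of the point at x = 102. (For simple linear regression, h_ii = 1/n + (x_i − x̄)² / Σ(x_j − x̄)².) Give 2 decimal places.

h = 0.28

x̄ = (39 + 52 + 57 + 89 + 102 + 125)/6 = 77.3333
Σ(x − x̄)² = 1469.44 + 641.778 + 413.444 + 136.111 + 608.444 + 2272.11 = 5541.33
h = 1/6 + (24.6667)²/5541.33 = 0.166667 + 0.109801 = 0.28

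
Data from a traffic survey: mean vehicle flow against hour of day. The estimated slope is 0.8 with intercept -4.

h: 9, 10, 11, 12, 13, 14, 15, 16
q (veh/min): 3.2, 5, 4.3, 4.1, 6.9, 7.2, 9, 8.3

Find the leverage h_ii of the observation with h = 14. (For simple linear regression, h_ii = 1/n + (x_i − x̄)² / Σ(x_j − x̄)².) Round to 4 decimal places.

h = 0.1786

h̄ = (9 + 10 + 11 + 12 + 13 + 14 + 15 + 16)/8 = 12.5
Σ(h − h̄)² = 12.25 + 6.25 + 2.25 + 0.25 + 0.25 + 2.25 + 6.25 + 12.25 = 42
h = 1/8 + (1.5)²/42 = 0.125 + 0.0535714 = 0.1786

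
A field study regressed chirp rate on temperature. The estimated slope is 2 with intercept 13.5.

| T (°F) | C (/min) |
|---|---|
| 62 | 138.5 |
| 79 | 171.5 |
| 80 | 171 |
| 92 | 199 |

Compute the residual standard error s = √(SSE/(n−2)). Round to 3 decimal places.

T=62: ŷ = 13.5 + 2·62 = 137.5; e = 138.5 − 137.5 = 1
T=79: ŷ = 13.5 + 2·79 = 171.5; e = 171.5 − 171.5 = 0
T=80: ŷ = 13.5 + 2·80 = 173.5; e = 171 − 173.5 = -2.5
T=92: ŷ = 13.5 + 2·92 = 197.5; e = 199 − 197.5 = 1.5
SSE = 1 + 0 + 6.25 + 2.25 = 9.5
s = √(9.5/2) = √4.75 ≈ 2.179

s = 2.179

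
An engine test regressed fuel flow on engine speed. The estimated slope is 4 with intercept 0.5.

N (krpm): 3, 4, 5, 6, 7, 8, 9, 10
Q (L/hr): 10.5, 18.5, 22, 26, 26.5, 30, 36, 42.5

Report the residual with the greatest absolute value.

N=3: Q̂ = 0.5 + 4·3 = 12.5; r = 10.5 − 12.5 = -2
N=4: Q̂ = 0.5 + 4·4 = 16.5; r = 18.5 − 16.5 = 2
N=5: Q̂ = 0.5 + 4·5 = 20.5; r = 22 − 20.5 = 1.5
N=6: Q̂ = 0.5 + 4·6 = 24.5; r = 26 − 24.5 = 1.5
N=7: Q̂ = 0.5 + 4·7 = 28.5; r = 26.5 − 28.5 = -2
N=8: Q̂ = 0.5 + 4·8 = 32.5; r = 30 − 32.5 = -2.5
N=9: Q̂ = 0.5 + 4·9 = 36.5; r = 36 − 36.5 = -0.5
N=10: Q̂ = 0.5 + 4·10 = 40.5; r = 42.5 − 40.5 = 2
Largest |r| is 2.5 at N = 8, residual -2.5.

r = -2.5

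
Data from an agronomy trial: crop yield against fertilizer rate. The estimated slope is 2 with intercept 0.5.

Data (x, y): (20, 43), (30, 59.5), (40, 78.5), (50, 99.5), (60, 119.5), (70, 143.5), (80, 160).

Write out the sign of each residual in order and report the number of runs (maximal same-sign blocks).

x=20: ŷ = 0.5 + 2·20 = 40.5; r = 43 − 40.5 = 2.5
x=30: ŷ = 0.5 + 2·30 = 60.5; r = 59.5 − 60.5 = -1
x=40: ŷ = 0.5 + 2·40 = 80.5; r = 78.5 − 80.5 = -2
x=50: ŷ = 0.5 + 2·50 = 100.5; r = 99.5 − 100.5 = -1
x=60: ŷ = 0.5 + 2·60 = 120.5; r = 119.5 − 120.5 = -1
x=70: ŷ = 0.5 + 2·70 = 140.5; r = 143.5 − 140.5 = 3
x=80: ŷ = 0.5 + 2·80 = 160.5; r = 160 − 160.5 = -0.5
Signs: + − − − − + −
Runs: +×1, −×4, +×1, −×1 → 4

4 runs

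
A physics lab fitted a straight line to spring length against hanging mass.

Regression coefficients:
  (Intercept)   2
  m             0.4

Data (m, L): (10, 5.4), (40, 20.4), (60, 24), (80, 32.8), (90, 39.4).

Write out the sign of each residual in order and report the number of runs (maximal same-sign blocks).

4 runs

m=10: L̂ = 2 + 0.4·10 = 6; r = 5.4 − 6 = -0.6
m=40: L̂ = 2 + 0.4·40 = 18; r = 20.4 − 18 = 2.4
m=60: L̂ = 2 + 0.4·60 = 26; r = 24 − 26 = -2
m=80: L̂ = 2 + 0.4·80 = 34; r = 32.8 − 34 = -1.2
m=90: L̂ = 2 + 0.4·90 = 38; r = 39.4 − 38 = 1.4
Signs: − + − − +
Runs: −×1, +×1, −×2, +×1 → 4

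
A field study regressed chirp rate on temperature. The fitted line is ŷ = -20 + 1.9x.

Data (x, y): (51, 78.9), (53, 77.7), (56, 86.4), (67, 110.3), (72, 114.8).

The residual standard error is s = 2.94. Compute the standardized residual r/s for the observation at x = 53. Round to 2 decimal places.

-1.02

ŷ = -20 + 1.9·53 = 80.7
r = 77.7 − 80.7 = -3
r/s = -3 / 2.94 = -1.02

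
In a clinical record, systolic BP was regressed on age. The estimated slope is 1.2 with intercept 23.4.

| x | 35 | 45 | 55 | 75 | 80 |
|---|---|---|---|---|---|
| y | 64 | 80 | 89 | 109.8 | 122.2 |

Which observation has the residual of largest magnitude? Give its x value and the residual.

x = 75, e = -3.6

x=35: ŷ = 23.4 + 1.2·35 = 65.4; e = 64 − 65.4 = -1.4
x=45: ŷ = 23.4 + 1.2·45 = 77.4; e = 80 − 77.4 = 2.6
x=55: ŷ = 23.4 + 1.2·55 = 89.4; e = 89 − 89.4 = -0.4
x=75: ŷ = 23.4 + 1.2·75 = 113.4; e = 109.8 − 113.4 = -3.6
x=80: ŷ = 23.4 + 1.2·80 = 119.4; e = 122.2 − 119.4 = 2.8
Largest |e| is 3.6 at x = 75, residual -3.6.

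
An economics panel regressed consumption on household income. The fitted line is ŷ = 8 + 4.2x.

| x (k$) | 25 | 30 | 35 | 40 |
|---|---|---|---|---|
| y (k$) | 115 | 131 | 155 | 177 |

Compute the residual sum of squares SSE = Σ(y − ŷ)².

x=25: ŷ = 8 + 4.2·25 = 113; r = 115 − 113 = 2
x=30: ŷ = 8 + 4.2·30 = 134; r = 131 − 134 = -3
x=35: ŷ = 8 + 4.2·35 = 155; r = 155 − 155 = 0
x=40: ŷ = 8 + 4.2·40 = 176; r = 177 − 176 = 1
SSE = 4 + 9 + 0 + 1 = 14

SSE = 14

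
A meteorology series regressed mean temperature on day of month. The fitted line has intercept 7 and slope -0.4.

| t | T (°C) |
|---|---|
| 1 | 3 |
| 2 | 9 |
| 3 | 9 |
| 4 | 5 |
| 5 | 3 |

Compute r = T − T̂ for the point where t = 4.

r = -0.4

T̂ = 7 − 0.4·4 = 5.4
r = 5 − 5.4 = -0.4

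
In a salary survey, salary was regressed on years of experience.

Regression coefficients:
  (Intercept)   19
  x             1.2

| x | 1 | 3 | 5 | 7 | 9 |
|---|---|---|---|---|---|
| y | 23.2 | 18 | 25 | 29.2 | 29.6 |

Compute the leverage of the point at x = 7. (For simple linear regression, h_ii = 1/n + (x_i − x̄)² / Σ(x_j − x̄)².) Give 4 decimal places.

h = 0.3000

x̄ = (1 + 3 + 5 + 7 + 9)/5 = 5
Σ(x − x̄)² = 16 + 4 + 0 + 4 + 16 = 40
h = 1/5 + (2)²/40 = 0.2 + 0.1 = 0.3000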